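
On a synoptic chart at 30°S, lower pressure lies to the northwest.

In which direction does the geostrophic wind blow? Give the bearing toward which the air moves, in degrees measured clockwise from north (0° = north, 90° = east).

The pressure-gradient force points toward the northwest (bearing 315°).
Geostrophic balance: in the Southern Hemisphere the Coriolis force deflects motion to the left, so the geostrophic wind blows 90° to the left of the pressure-gradient force (low pressure on the right).
Rotating 315° by 90° counterclockwise gives 225° — the wind blows toward the southwest.

225°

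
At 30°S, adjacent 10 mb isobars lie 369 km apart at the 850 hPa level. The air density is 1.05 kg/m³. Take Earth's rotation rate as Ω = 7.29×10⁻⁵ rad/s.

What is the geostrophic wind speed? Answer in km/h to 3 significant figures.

Coriolis parameter at 30°S:
f = 2Ω sin φ = 2 × 7.29×10⁻⁵ × sin 30° = 7.29×10⁻⁵ s⁻¹
Pressure gradient: |∂P/∂n| = 1000 Pa / 369000 m = 2.71×10⁻³ Pa/m
Geostrophic balance (pressure-gradient force = Coriolis force):
V_g = (1/(fρ)) |∂P/∂n| = 2.71×10⁻³ / (7.29×10⁻⁵ × 1.05) = 35.4 m/s
Converting: 35.4 m/s × 3.6 = 127 km/h

127 km/h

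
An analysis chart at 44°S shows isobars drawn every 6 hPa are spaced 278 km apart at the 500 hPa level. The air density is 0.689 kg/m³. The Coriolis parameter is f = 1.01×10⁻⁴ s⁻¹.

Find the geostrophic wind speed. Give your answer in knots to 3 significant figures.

60.3 knots

Pressure gradient: |∂P/∂n| = 600 Pa / 278000 m = 2.16×10⁻³ Pa/m
Geostrophic balance (pressure-gradient force = Coriolis force):
V_g = (1/(fρ)) |∂P/∂n| = 2.16×10⁻³ / (1.01×10⁻⁴ × 0.689) = 31.0 m/s
Converting: 31.0 m/s × 1.944 = 60.3 knots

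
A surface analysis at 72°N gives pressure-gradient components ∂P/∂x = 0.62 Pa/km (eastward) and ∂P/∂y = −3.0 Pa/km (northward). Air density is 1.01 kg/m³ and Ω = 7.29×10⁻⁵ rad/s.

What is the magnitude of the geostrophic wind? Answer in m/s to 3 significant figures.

Coriolis parameter at 72°N:
f = 2Ω sin φ = 2 × 7.29×10⁻⁵ × sin 72° = 1.39×10⁻⁴ s⁻¹
Component geostrophic relations (x east, y north):
u_g = −(1/(fρ)) ∂P/∂y,  v_g = (1/(fρ)) ∂P/∂x
u_g = −(−3.0×10⁻³)/(1.39×10⁻⁴ × 1.01) = 21.4 m/s;  v_g = (0.62×10⁻³)/(1.39×10⁻⁴ × 1.01) = 4.43 m/s
|V_g| = √(u_g² + v_g²) = 21.9 m/s

21.9 m/s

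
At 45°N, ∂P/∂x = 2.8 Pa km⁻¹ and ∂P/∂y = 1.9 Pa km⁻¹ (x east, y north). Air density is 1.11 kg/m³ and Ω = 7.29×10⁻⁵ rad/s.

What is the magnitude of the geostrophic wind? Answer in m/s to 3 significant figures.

29.6 m/s

Coriolis parameter at 45°N:
f = 2Ω sin φ = 2 × 7.29×10⁻⁵ × sin 45° = 1.03×10⁻⁴ s⁻¹
Component geostrophic relations (x east, y north):
u_g = −(1/(fρ)) ∂P/∂y,  v_g = (1/(fρ)) ∂P/∂x
u_g = −(1.9×10⁻³)/(1.03×10⁻⁴ × 1.11) = −16.6 m/s;  v_g = (2.8×10⁻³)/(1.03×10⁻⁴ × 1.11) = 24.5 m/s
|V_g| = √(u_g² + v_g²) = 29.6 m/s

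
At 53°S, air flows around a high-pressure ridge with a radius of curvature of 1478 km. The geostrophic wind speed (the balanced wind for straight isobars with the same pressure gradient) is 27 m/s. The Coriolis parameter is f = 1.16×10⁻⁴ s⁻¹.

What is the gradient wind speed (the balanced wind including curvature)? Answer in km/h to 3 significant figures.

Around a high, pressure-gradient force acts outward with centrifugal, so Coriolis balances both:
fV = (1/ρ)|∂P/∂n| + V²/R  →  V² − fR·V + fR·V_g = 0
With fR = 1.16×10⁻⁴ × 1478×10³ m = 171 m/s:
V = [fR − √((fR)² − 4 fR V_g)]/2 = [171 − √(171² − 4×171×27)]/2 = 33.6 m/s
Supergeostrophic (V > V_g = 27 m/s), as expected around a high.
Converting: 33.6 m/s × 3.6 = 121 km/h

121 km/h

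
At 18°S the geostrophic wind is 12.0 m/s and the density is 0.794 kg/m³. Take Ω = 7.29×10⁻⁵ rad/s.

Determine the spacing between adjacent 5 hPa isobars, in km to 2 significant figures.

1200 km

Coriolis parameter at 18°S:
f = 2Ω sin φ = 2 × 7.29×10⁻⁵ × sin 18° = 4.51×10⁻⁵ s⁻¹
Geostrophic balance rearranged: |∂P/∂n| = f ρ V_g
|∂P/∂n| = 4.51×10⁻⁵ × 0.794 × 12.0 = 4.29×10⁻⁴ Pa/m
Isobar spacing: Δn = ΔP/|∂P/∂n| = 500 Pa / 4.29×10⁻⁴ Pa/m = 1164738 m ≈ 1200 km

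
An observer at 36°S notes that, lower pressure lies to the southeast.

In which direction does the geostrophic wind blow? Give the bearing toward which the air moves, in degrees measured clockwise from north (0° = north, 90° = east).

045°

The pressure-gradient force points toward the southeast (bearing 135°).
Geostrophic balance: in the Southern Hemisphere the Coriolis force deflects motion to the left, so the geostrophic wind blows 90° to the left of the pressure-gradient force (low pressure on the right).
Rotating 135° by 90° counterclockwise gives 045° — the wind blows toward the northeast.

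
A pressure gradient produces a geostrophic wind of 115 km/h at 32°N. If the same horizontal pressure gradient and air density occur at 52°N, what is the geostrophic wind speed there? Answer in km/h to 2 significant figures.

With the same pressure gradient and density, V_g ∝ 1/f ∝ 1/sin φ.
V₂ = V₁ · sin φ₁ / sin φ₂ = 115 × sin 32° / sin 52°
V₂ = 115 × 0.5299/0.7880 = 77 km/h

77 km/h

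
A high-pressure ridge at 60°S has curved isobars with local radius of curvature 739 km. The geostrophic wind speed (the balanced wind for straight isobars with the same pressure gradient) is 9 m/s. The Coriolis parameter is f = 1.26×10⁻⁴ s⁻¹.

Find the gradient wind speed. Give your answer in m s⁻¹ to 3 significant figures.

10.1 m s⁻¹

Around a high, pressure-gradient force acts outward with centrifugal, so Coriolis balances both:
fV = (1/ρ)|∂P/∂n| + V²/R  →  V² − fR·V + fR·V_g = 0
With fR = 1.26×10⁻⁴ × 739×10³ m = 93.1 m/s:
V = [fR − √((fR)² − 4 fR V_g)]/2 = [93.1 − √(93.1² − 4×93.1×9)]/2 = 10.1 m/s
Supergeostrophic (V > V_g = 9 m/s), as expected around a high.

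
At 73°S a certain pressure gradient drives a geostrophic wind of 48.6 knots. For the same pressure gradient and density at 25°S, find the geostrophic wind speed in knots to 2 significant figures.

With the same pressure gradient and density, V_g ∝ 1/f ∝ 1/sin φ.
V₂ = V₁ · sin φ₁ / sin φ₂ = 48.6 × sin 73° / sin 25°
V₂ = 48.6 × 0.9563/0.4226 = 110 knots

110 knots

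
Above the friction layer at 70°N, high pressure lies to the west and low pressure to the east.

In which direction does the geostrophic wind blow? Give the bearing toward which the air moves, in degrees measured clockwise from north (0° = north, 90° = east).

The pressure-gradient force points toward the east (bearing 090°).
Geostrophic balance: in the Northern Hemisphere the Coriolis force deflects motion to the right, so the geostrophic wind blows 90° to the right of the pressure-gradient force (low pressure on the left).
Rotating 090° by 90° clockwise gives 180° — the wind blows toward the south.

180°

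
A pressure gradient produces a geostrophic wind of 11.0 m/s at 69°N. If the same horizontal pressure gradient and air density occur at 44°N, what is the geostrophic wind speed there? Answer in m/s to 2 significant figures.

With the same pressure gradient and density, V_g ∝ 1/f ∝ 1/sin φ.
V₂ = V₁ · sin φ₁ / sin φ₂ = 11.0 × sin 69° / sin 44°
V₂ = 11.0 × 0.9336/0.6947 = 15 m/s

15 m/s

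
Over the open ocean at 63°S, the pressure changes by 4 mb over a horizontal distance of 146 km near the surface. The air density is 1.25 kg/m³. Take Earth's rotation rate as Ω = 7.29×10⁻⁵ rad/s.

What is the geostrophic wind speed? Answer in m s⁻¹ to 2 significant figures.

Coriolis parameter at 63°S:
f = 2Ω sin φ = 2 × 7.29×10⁻⁵ × sin 63° = 1.30×10⁻⁴ s⁻¹
Pressure gradient: |∂P/∂n| = 400 Pa / 146000 m = 2.74×10⁻³ Pa/m
Geostrophic balance (pressure-gradient force = Coriolis force):
V_g = (1/(fρ)) |∂P/∂n| = 2.74×10⁻³ / (1.30×10⁻⁴ × 1.25) = 16.9 m/s

17 m s⁻¹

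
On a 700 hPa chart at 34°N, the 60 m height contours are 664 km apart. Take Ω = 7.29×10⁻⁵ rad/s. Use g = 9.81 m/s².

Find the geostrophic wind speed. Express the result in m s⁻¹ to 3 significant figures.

10.9 m s⁻¹

Coriolis parameter at 34°N:
f = 2Ω sin φ = 2 × 7.29×10⁻⁵ × sin 34° = 8.15×10⁻⁵ s⁻¹
Height gradient: |∂Z/∂n| = 60 m / 664000 m = 9.04×10⁻⁵
On a pressure surface, geostrophic balance gives V_g = (g/f)|∂Z/∂n|:
V_g = 9.81 × 9.04×10⁻⁵ / 8.15×10⁻⁵ = 10.9 m/s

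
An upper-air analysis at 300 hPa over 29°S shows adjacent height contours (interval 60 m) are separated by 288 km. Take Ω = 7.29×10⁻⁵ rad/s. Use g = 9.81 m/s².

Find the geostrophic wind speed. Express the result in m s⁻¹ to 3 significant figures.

Coriolis parameter at 29°S:
f = 2Ω sin φ = 2 × 7.29×10⁻⁵ × sin 29° = 7.07×10⁻⁵ s⁻¹
Height gradient: |∂Z/∂n| = 60 m / 288000 m = 2.08×10⁻⁴
On a pressure surface, geostrophic balance gives V_g = (g/f)|∂Z/∂n|:
V_g = 9.81 × 2.08×10⁻⁴ / 7.07×10⁻⁵ = 28.9 m/s

28.9 m s⁻¹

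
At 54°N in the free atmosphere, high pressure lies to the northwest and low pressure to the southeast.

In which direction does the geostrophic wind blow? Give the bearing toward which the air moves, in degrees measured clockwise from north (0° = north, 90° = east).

The pressure-gradient force points toward the southeast (bearing 135°).
Geostrophic balance: in the Northern Hemisphere the Coriolis force deflects motion to the right, so the geostrophic wind blows 90° to the right of the pressure-gradient force (low pressure on the left).
Rotating 135° by 90° clockwise gives 225° — the wind blows toward the southwest.

225°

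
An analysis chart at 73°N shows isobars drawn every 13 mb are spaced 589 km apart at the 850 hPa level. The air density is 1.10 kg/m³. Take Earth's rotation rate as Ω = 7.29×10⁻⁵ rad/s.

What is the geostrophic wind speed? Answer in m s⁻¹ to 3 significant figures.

Coriolis parameter at 73°N:
f = 2Ω sin φ = 2 × 7.29×10⁻⁵ × sin 73° = 1.39×10⁻⁴ s⁻¹
Pressure gradient: |∂P/∂n| = 1300 Pa / 589000 m = 2.21×10⁻³ Pa/m
Geostrophic balance (pressure-gradient force = Coriolis force):
V_g = (1/(fρ)) |∂P/∂n| = 2.21×10⁻³ / (1.39×10⁻⁴ × 1.10) = 14.4 m/s

14.4 m s⁻¹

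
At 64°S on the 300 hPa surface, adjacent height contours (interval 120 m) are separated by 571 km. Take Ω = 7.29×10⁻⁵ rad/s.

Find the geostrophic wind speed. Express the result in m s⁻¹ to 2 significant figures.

16 m s⁻¹

Coriolis parameter at 64°S:
f = 2Ω sin φ = 2 × 7.29×10⁻⁵ × sin 64° = 1.31×10⁻⁴ s⁻¹
Height gradient: |∂Z/∂n| = 120 m / 571000 m = 2.10×10⁻⁴
On a pressure surface, geostrophic balance gives V_g = (g/f)|∂Z/∂n|:
V_g = 9.81 × 2.10×10⁻⁴ / 1.31×10⁻⁴ = 15.7 m/s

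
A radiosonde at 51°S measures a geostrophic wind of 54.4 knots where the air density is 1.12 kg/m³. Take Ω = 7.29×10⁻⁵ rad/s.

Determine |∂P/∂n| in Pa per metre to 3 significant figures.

3.55×10⁻³ Pa/m

Coriolis parameter at 51°S:
f = 2Ω sin φ = 2 × 7.29×10⁻⁵ × sin 51° = 1.13×10⁻⁴ s⁻¹
Wind speed in SI: 54.4 knots = 28.0 m/s
Geostrophic balance rearranged: |∂P/∂n| = f ρ V_g
|∂P/∂n| = 1.13×10⁻⁴ × 1.12 × 28.0 = 3.55×10⁻³ Pa/m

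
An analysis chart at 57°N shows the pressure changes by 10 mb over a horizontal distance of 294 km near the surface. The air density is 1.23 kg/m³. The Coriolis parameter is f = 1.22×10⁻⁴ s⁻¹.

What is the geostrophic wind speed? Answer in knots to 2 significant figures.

Pressure gradient: |∂P/∂n| = 1000 Pa / 294000 m = 3.40×10⁻³ Pa/m
Geostrophic balance (pressure-gradient force = Coriolis force):
V_g = (1/(fρ)) |∂P/∂n| = 3.40×10⁻³ / (1.22×10⁻⁴ × 1.23) = 22.7 m/s
Converting: 22.7 m/s × 1.944 = 44 knots

44 knots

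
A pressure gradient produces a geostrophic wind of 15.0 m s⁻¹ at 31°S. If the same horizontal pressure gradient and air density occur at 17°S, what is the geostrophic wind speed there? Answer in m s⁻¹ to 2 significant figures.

With the same pressure gradient and density, V_g ∝ 1/f ∝ 1/sin φ.
V₂ = V₁ · sin φ₁ / sin φ₂ = 15.0 × sin 31° / sin 17°
V₂ = 15.0 × 0.5150/0.2924 = 26 m s⁻¹

26 m s⁻¹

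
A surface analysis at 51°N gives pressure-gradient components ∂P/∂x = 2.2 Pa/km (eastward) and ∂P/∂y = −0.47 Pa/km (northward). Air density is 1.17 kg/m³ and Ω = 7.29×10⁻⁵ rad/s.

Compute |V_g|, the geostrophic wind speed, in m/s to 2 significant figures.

Coriolis parameter at 51°N:
f = 2Ω sin φ = 2 × 7.29×10⁻⁵ × sin 51° = 1.13×10⁻⁴ s⁻¹
Component geostrophic relations (x east, y north):
u_g = −(1/(fρ)) ∂P/∂y,  v_g = (1/(fρ)) ∂P/∂x
u_g = −(−0.47×10⁻³)/(1.13×10⁻⁴ × 1.17) = 3.55 m/s;  v_g = (2.2×10⁻³)/(1.13×10⁻⁴ × 1.17) = 16.6 m/s
|V_g| = √(u_g² + v_g²) = 17.0 m/s

17 m/s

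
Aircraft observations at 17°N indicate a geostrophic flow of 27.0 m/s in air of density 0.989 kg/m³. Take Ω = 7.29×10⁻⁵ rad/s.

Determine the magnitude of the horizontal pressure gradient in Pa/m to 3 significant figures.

Coriolis parameter at 17°N:
f = 2Ω sin φ = 2 × 7.29×10⁻⁵ × sin 17° = 4.26×10⁻⁵ s⁻¹
Geostrophic balance rearranged: |∂P/∂n| = f ρ V_g
|∂P/∂n| = 4.26×10⁻⁵ × 0.989 × 27.0 = 1.14×10⁻³ Pa/m

1.14×10⁻³ Pa/m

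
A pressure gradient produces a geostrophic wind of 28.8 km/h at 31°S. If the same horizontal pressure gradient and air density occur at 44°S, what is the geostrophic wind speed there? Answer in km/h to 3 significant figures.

21.4 km/h

With the same pressure gradient and density, V_g ∝ 1/f ∝ 1/sin φ.
V₂ = V₁ · sin φ₁ / sin φ₂ = 28.8 × sin 31° / sin 44°
V₂ = 28.8 × 0.5150/0.6947 = 21.4 km/h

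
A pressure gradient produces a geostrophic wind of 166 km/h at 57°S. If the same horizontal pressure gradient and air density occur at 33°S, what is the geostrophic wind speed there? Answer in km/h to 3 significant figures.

256 km/h

With the same pressure gradient and density, V_g ∝ 1/f ∝ 1/sin φ.
V₂ = V₁ · sin φ₁ / sin φ₂ = 166 × sin 57° / sin 33°
V₂ = 166 × 0.8387/0.5446 = 256 km/h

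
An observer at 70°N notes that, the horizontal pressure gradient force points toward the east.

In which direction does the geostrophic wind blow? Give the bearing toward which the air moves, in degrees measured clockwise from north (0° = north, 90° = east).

The pressure-gradient force points toward the east (bearing 090°).
Geostrophic balance: in the Northern Hemisphere the Coriolis force deflects motion to the right, so the geostrophic wind blows 90° to the right of the pressure-gradient force (low pressure on the left).
Rotating 090° by 90° clockwise gives 180° — the wind blows toward the south.

180°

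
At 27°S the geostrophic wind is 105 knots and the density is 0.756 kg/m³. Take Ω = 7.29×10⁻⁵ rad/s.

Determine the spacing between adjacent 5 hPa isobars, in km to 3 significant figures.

Coriolis parameter at 27°S:
f = 2Ω sin φ = 2 × 7.29×10⁻⁵ × sin 27° = 6.62×10⁻⁵ s⁻¹
Wind speed in SI: 105 knots = 54.0 m/s
Geostrophic balance rearranged: |∂P/∂n| = f ρ V_g
|∂P/∂n| = 6.62×10⁻⁵ × 0.756 × 54.0 = 2.70×10⁻³ Pa/m
Isobar spacing: Δn = ΔP/|∂P/∂n| = 500 Pa / 2.70×10⁻³ Pa/m = 184976 m ≈ 185 km

185 km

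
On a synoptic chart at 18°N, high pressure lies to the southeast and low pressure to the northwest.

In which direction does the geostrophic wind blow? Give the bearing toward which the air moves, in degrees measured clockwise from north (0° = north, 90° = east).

045°

The pressure-gradient force points toward the northwest (bearing 315°).
Geostrophic balance: in the Northern Hemisphere the Coriolis force deflects motion to the right, so the geostrophic wind blows 90° to the right of the pressure-gradient force (low pressure on the left).
Rotating 315° by 90° clockwise gives 045° — the wind blows toward the northeast.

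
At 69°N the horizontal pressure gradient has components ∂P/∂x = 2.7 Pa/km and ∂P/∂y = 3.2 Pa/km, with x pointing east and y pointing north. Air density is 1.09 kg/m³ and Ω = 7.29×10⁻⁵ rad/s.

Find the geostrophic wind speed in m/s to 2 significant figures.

28 m/s

Coriolis parameter at 69°N:
f = 2Ω sin φ = 2 × 7.29×10⁻⁵ × sin 69° = 1.36×10⁻⁴ s⁻¹
Component geostrophic relations (x east, y north):
u_g = −(1/(fρ)) ∂P/∂y,  v_g = (1/(fρ)) ∂P/∂x
u_g = −(3.2×10⁻³)/(1.36×10⁻⁴ × 1.09) = −21.6 m/s;  v_g = (2.7×10⁻³)/(1.36×10⁻⁴ × 1.09) = 18.2 m/s
|V_g| = √(u_g² + v_g²) = 28.2 m/s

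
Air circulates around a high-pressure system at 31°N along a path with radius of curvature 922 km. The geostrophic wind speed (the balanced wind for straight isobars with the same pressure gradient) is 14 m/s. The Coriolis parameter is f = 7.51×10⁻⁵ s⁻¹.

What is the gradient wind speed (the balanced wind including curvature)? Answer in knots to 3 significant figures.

37.9 knots

Around a high, pressure-gradient force acts outward with centrifugal, so Coriolis balances both:
fV = (1/ρ)|∂P/∂n| + V²/R  →  V² − fR·V + fR·V_g = 0
With fR = 7.51×10⁻⁵ × 922×10³ m = 69.2 m/s:
V = [fR − √((fR)² − 4 fR V_g)]/2 = [69.2 − √(69.2² − 4×69.2×14)]/2 = 19.5 m/s
Supergeostrophic (V > V_g = 14 m/s), as expected around a high.
Converting: 19.5 m/s × 1.944 = 37.9 knots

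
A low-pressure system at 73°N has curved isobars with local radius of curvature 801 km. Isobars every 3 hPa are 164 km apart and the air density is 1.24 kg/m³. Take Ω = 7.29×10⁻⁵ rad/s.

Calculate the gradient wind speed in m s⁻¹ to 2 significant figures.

9.7 m s⁻¹

Coriolis parameter at 73°N:
f = 2Ω sin φ = 2 × 7.29×10⁻⁵ × sin 73° = 1.39×10⁻⁴ s⁻¹
Pressure gradient: |∂P/∂n| = 300 Pa / 164000 m = 1.83×10⁻³ Pa/m
Geostrophic speed: V_g = |∂P/∂n|/(fρ) = 1.83×10⁻³/(1.39×10⁻⁴ × 1.24) = 10.6 m/s
Around a low, centrifugal force acts outward with Coriolis, so pressure-gradient force balances both:
(1/ρ)|∂P/∂n| = fV + V²/R  →  V² + fR·V − fR·V_g = 0
With fR = 1.39×10⁻⁴ × 801×10³ m = 112 m/s:
V = [−fR + √((fR)² + 4 fR V_g)]/2 = [−112 + √(112² + 4×112×10.6)]/2 = 9.73 m/s
Subgeostrophic (V < V_g = 10.6 m/s), as expected around a low.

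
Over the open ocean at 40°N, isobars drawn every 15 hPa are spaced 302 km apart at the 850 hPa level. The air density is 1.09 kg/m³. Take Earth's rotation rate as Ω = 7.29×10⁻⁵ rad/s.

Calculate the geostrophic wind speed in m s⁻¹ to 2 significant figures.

49 m s⁻¹

Coriolis parameter at 40°N:
f = 2Ω sin φ = 2 × 7.29×10⁻⁵ × sin 40° = 9.37×10⁻⁵ s⁻¹
Pressure gradient: |∂P/∂n| = 1500 Pa / 302000 m = 4.97×10⁻³ Pa/m
Geostrophic balance (pressure-gradient force = Coriolis force):
V_g = (1/(fρ)) |∂P/∂n| = 4.97×10⁻³ / (9.37×10⁻⁵ × 1.09) = 48.6 m/s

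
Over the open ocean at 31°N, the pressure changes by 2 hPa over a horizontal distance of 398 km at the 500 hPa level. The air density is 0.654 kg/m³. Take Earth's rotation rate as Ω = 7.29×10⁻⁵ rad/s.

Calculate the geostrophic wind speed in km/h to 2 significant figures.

Coriolis parameter at 31°N:
f = 2Ω sin φ = 2 × 7.29×10⁻⁵ × sin 31° = 7.51×10⁻⁵ s⁻¹
Pressure gradient: |∂P/∂n| = 200 Pa / 398000 m = 5.03×10⁻⁴ Pa/m
Geostrophic balance (pressure-gradient force = Coriolis force):
V_g = (1/(fρ)) |∂P/∂n| = 5.03×10⁻⁴ / (7.51×10⁻⁵ × 0.654) = 10.2 m/s
Converting: 10.2 m/s × 3.6 = 37 km/h

37 km/h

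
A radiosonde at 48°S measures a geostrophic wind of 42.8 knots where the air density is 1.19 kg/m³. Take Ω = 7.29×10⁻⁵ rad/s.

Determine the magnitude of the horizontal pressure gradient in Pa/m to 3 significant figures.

2.84×10⁻³ Pa/m

Coriolis parameter at 48°S:
f = 2Ω sin φ = 2 × 7.29×10⁻⁵ × sin 48° = 1.08×10⁻⁴ s⁻¹
Wind speed in SI: 42.8 knots = 22.0 m/s
Geostrophic balance rearranged: |∂P/∂n| = f ρ V_g
|∂P/∂n| = 1.08×10⁻⁴ × 1.19 × 22.0 = 2.84×10⁻³ Pa/m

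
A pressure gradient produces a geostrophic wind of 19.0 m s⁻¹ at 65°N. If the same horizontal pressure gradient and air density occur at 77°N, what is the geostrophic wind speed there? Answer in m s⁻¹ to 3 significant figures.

17.7 m s⁻¹

With the same pressure gradient and density, V_g ∝ 1/f ∝ 1/sin φ.
V₂ = V₁ · sin φ₁ / sin φ₂ = 19.0 × sin 65° / sin 77°
V₂ = 19.0 × 0.9063/0.9744 = 17.7 m s⁻¹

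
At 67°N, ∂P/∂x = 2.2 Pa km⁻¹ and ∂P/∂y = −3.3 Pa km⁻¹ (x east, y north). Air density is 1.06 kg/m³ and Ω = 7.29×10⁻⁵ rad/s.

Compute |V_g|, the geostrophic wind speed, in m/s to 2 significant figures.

28 m/s

Coriolis parameter at 67°N:
f = 2Ω sin φ = 2 × 7.29×10⁻⁵ × sin 67° = 1.34×10⁻⁴ s⁻¹
Component geostrophic relations (x east, y north):
u_g = −(1/(fρ)) ∂P/∂y,  v_g = (1/(fρ)) ∂P/∂x
u_g = −(−3.3×10⁻³)/(1.34×10⁻⁴ × 1.06) = 23.2 m/s;  v_g = (2.2×10⁻³)/(1.34×10⁻⁴ × 1.06) = 15.5 m/s
|V_g| = √(u_g² + v_g²) = 27.9 m/s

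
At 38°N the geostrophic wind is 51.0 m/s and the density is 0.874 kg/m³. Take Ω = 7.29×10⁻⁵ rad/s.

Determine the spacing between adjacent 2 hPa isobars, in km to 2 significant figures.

Coriolis parameter at 38°N:
f = 2Ω sin φ = 2 × 7.29×10⁻⁵ × sin 38° = 8.98×10⁻⁵ s⁻¹
Geostrophic balance rearranged: |∂P/∂n| = f ρ V_g
|∂P/∂n| = 8.98×10⁻⁵ × 0.874 × 51.0 = 4.00×10⁻³ Pa/m
Isobar spacing: Δn = ΔP/|∂P/∂n| = 200 Pa / 4.00×10⁻³ Pa/m = 49986 m ≈ 50 km

50 km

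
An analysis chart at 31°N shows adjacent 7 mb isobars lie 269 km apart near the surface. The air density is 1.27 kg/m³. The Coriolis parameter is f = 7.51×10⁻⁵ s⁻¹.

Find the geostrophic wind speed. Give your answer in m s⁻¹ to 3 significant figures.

27.3 m s⁻¹

Pressure gradient: |∂P/∂n| = 700 Pa / 269000 m = 2.60×10⁻³ Pa/m
Geostrophic balance (pressure-gradient force = Coriolis force):
V_g = (1/(fρ)) |∂P/∂n| = 2.60×10⁻³ / (7.51×10⁻⁵ × 1.27) = 27.3 m/s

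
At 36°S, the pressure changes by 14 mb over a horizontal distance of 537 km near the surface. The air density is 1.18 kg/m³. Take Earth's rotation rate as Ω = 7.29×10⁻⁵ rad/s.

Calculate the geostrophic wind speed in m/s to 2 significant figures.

Coriolis parameter at 36°S:
f = 2Ω sin φ = 2 × 7.29×10⁻⁵ × sin 36° = 8.57×10⁻⁵ s⁻¹
Pressure gradient: |∂P/∂n| = 1400 Pa / 537000 m = 2.61×10⁻³ Pa/m
Geostrophic balance (pressure-gradient force = Coriolis force):
V_g = (1/(fρ)) |∂P/∂n| = 2.61×10⁻³ / (8.57×10⁻⁵ × 1.18) = 25.8 m/s

26 m/s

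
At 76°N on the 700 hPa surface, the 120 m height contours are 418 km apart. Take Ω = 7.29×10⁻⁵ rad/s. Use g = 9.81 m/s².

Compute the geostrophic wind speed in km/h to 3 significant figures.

Coriolis parameter at 76°N:
f = 2Ω sin φ = 2 × 7.29×10⁻⁵ × sin 76° = 1.41×10⁻⁴ s⁻¹
Height gradient: |∂Z/∂n| = 120 m / 418000 m = 2.87×10⁻⁴
On a pressure surface, geostrophic balance gives V_g = (g/f)|∂Z/∂n|:
V_g = 9.81 × 2.87×10⁻⁴ / 1.41×10⁻⁴ = 19.9 m/s
Converting: 19.9 m/s × 3.6 = 71.7 km/h

71.7 km/h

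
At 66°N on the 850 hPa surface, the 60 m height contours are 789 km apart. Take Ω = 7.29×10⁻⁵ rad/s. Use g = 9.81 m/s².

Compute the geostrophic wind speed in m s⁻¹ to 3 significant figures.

Coriolis parameter at 66°N:
f = 2Ω sin φ = 2 × 7.29×10⁻⁵ × sin 66° = 1.33×10⁻⁴ s⁻¹
Height gradient: |∂Z/∂n| = 60 m / 789000 m = 7.60×10⁻⁵
On a pressure surface, geostrophic balance gives V_g = (g/f)|∂Z/∂n|:
V_g = 9.81 × 7.60×10⁻⁵ / 1.33×10⁻⁴ = 5.60 m/s

5.60 m s⁻¹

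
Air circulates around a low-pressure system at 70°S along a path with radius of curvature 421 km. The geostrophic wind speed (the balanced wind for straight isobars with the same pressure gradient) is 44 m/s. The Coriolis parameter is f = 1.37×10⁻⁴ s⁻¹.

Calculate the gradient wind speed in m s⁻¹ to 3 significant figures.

29.2 m s⁻¹

Around a low, centrifugal force acts outward with Coriolis, so pressure-gradient force balances both:
(1/ρ)|∂P/∂n| = fV + V²/R  →  V² + fR·V − fR·V_g = 0
With fR = 1.37×10⁻⁴ × 421×10³ m = 57.7 m/s:
V = [−fR + √((fR)² + 4 fR V_g)]/2 = [−57.7 + √(57.7² + 4×57.7×44)]/2 = 29.2 m/s
Subgeostrophic (V < V_g = 44 m/s), as expected around a low.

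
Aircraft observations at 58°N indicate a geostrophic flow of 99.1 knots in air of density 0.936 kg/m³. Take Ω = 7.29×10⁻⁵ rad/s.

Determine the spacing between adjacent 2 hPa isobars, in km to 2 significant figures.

34 km

Coriolis parameter at 58°N:
f = 2Ω sin φ = 2 × 7.29×10⁻⁵ × sin 58° = 1.24×10⁻⁴ s⁻¹
Wind speed in SI: 99.1 knots = 51.0 m/s
Geostrophic balance rearranged: |∂P/∂n| = f ρ V_g
|∂P/∂n| = 1.24×10⁻⁴ × 0.936 × 51.0 = 5.90×10⁻³ Pa/m
Isobar spacing: Δn = ΔP/|∂P/∂n| = 200 Pa / 5.90×10⁻³ Pa/m = 33897 m ≈ 34 km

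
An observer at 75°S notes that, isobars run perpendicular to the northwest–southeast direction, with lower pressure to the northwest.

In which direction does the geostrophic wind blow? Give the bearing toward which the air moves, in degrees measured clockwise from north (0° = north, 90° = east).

The pressure-gradient force points toward the northwest (bearing 315°).
Geostrophic balance: in the Southern Hemisphere the Coriolis force deflects motion to the left, so the geostrophic wind blows 90° to the left of the pressure-gradient force (low pressure on the right).
Rotating 315° by 90° counterclockwise gives 225° — the wind blows toward the southwest.

225°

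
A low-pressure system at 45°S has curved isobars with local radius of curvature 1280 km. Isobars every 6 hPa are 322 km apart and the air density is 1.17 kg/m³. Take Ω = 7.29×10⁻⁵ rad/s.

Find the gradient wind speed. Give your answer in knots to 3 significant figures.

27.2 knots

Coriolis parameter at 45°S:
f = 2Ω sin φ = 2 × 7.29×10⁻⁵ × sin 45° = 1.03×10⁻⁴ s⁻¹
Pressure gradient: |∂P/∂n| = 600 Pa / 322000 m = 1.86×10⁻³ Pa/m
Geostrophic speed: V_g = |∂P/∂n|/(fρ) = 1.86×10⁻³/(1.03×10⁻⁴ × 1.17) = 15.4 m/s
Around a low, centrifugal force acts outward with Coriolis, so pressure-gradient force balances both:
(1/ρ)|∂P/∂n| = fV + V²/R  →  V² + fR·V − fR·V_g = 0
With fR = 1.03×10⁻⁴ × 1280×10³ m = 132 m/s:
V = [−fR + √((fR)² + 4 fR V_g)]/2 = [−132 + √(132² + 4×132×15.4)]/2 = 14 m/s
Subgeostrophic (V < V_g = 15.4 m/s), as expected around a low.
Converting: 14 m/s × 1.944 = 27.2 knots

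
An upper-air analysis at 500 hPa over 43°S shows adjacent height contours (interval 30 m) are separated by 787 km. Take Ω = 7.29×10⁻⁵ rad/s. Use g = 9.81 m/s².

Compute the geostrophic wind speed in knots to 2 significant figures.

7.3 knots

Coriolis parameter at 43°S:
f = 2Ω sin φ = 2 × 7.29×10⁻⁵ × sin 43° = 9.94×10⁻⁵ s⁻¹
Height gradient: |∂Z/∂n| = 30 m / 787000 m = 3.81×10⁻⁵
On a pressure surface, geostrophic balance gives V_g = (g/f)|∂Z/∂n|:
V_g = 9.81 × 3.81×10⁻⁵ / 9.94×10⁻⁵ = 3.76 m/s
Converting: 3.76 m/s × 1.944 = 7.3 knots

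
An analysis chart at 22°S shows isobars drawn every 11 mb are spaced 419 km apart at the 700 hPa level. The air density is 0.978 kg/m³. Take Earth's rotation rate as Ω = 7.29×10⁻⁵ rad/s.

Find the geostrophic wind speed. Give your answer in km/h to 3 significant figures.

Coriolis parameter at 22°S:
f = 2Ω sin φ = 2 × 7.29×10⁻⁵ × sin 22° = 5.46×10⁻⁵ s⁻¹
Pressure gradient: |∂P/∂n| = 1100 Pa / 419000 m = 2.63×10⁻³ Pa/m
Geostrophic balance (pressure-gradient force = Coriolis force):
V_g = (1/(fρ)) |∂P/∂n| = 2.63×10⁻³ / (5.46×10⁻⁵ × 0.978) = 49.1 m/s
Converting: 49.1 m/s × 3.6 = 177 km/h

177 km/h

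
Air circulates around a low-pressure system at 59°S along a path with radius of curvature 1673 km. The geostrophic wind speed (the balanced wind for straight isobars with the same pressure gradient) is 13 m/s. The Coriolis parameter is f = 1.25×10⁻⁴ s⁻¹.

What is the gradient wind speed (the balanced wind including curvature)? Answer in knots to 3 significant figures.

23.9 knots

Around a low, centrifugal force acts outward with Coriolis, so pressure-gradient force balances both:
(1/ρ)|∂P/∂n| = fV + V²/R  →  V² + fR·V − fR·V_g = 0
With fR = 1.25×10⁻⁴ × 1673×10³ m = 209 m/s:
V = [−fR + √((fR)² + 4 fR V_g)]/2 = [−209 + √(209² + 4×209×13)]/2 = 12.3 m/s
Subgeostrophic (V < V_g = 13 m/s), as expected around a low.
Converting: 12.3 m/s × 1.944 = 23.9 knots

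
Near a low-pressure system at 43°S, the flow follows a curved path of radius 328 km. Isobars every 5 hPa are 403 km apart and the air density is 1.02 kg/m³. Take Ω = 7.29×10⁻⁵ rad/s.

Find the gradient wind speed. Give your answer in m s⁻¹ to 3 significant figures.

9.48 m s⁻¹

Coriolis parameter at 43°S:
f = 2Ω sin φ = 2 × 7.29×10⁻⁵ × sin 43° = 9.94×10⁻⁵ s⁻¹
Pressure gradient: |∂P/∂n| = 500 Pa / 403000 m = 1.24×10⁻³ Pa/m
Geostrophic speed: V_g = |∂P/∂n|/(fρ) = 1.24×10⁻³/(9.94×10⁻⁵ × 1.02) = 12.2 m/s
Around a low, centrifugal force acts outward with Coriolis, so pressure-gradient force balances both:
(1/ρ)|∂P/∂n| = fV + V²/R  →  V² + fR·V − fR·V_g = 0
With fR = 9.94×10⁻⁵ × 328×10³ m = 32.6 m/s:
V = [−fR + √((fR)² + 4 fR V_g)]/2 = [−32.6 + √(32.6² + 4×32.6×12.2)]/2 = 9.48 m/s
Subgeostrophic (V < V_g = 12.2 m/s), as expected around a low.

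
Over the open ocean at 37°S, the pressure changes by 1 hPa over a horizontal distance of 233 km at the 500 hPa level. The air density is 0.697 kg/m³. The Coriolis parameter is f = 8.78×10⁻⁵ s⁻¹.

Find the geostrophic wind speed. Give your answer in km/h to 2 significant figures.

25 km/h

Pressure gradient: |∂P/∂n| = 100 Pa / 233000 m = 4.29×10⁻⁴ Pa/m
Geostrophic balance (pressure-gradient force = Coriolis force):
V_g = (1/(fρ)) |∂P/∂n| = 4.29×10⁻⁴ / (8.78×10⁻⁵ × 0.697) = 7.01 m/s
Converting: 7.01 m/s × 3.6 = 25 km/h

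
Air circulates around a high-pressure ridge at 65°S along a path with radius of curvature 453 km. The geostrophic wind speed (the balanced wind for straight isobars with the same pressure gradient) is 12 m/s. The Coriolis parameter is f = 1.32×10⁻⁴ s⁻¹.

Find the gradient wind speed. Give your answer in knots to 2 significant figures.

Around a high, pressure-gradient force acts outward with centrifugal, so Coriolis balances both:
fV = (1/ρ)|∂P/∂n| + V²/R  →  V² − fR·V + fR·V_g = 0
With fR = 1.32×10⁻⁴ × 453×10³ m = 59.8 m/s:
V = [fR − √((fR)² − 4 fR V_g)]/2 = [59.8 − √(59.8² − 4×59.8×12)]/2 = 16.6 m/s
Supergeostrophic (V > V_g = 12 m/s), as expected around a high.
Converting: 16.6 m/s × 1.944 = 32 knots

32 knots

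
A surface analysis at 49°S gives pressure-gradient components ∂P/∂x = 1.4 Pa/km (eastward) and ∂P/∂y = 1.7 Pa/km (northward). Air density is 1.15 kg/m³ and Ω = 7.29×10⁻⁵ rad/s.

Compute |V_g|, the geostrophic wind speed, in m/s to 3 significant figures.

Coriolis parameter at 49°S:
f = 2Ω sin φ = 2 × 7.29×10⁻⁵ × sin 49° = 1.10×10⁻⁴ s⁻¹
In the Southern Hemisphere f is negative: f = −1.10×10⁻⁴ s⁻¹.
Component geostrophic relations (x east, y north):
u_g = −(1/(fρ)) ∂P/∂y,  v_g = (1/(fρ)) ∂P/∂x
u_g = −(1.7×10⁻³)/(−1.10×10⁻⁴ × 1.15) = 13.4 m/s;  v_g = (1.4×10⁻³)/(−1.10×10⁻⁴ × 1.15) = −11.1 m/s
|V_g| = √(u_g² + v_g²) = 17.4 m/s

17.4 m/s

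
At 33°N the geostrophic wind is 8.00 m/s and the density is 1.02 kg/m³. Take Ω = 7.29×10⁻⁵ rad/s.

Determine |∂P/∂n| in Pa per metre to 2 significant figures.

Coriolis parameter at 33°N:
f = 2Ω sin φ = 2 × 7.29×10⁻⁵ × sin 33° = 7.94×10⁻⁵ s⁻¹
Geostrophic balance rearranged: |∂P/∂n| = f ρ V_g
|∂P/∂n| = 7.94×10⁻⁵ × 1.02 × 8.00 = 6.48×10⁻⁴ Pa/m

6.5×10⁻⁴ Pa/m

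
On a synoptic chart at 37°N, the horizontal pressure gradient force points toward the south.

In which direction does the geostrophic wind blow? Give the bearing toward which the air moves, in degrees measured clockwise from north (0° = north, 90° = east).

270°

The pressure-gradient force points toward the south (bearing 180°).
Geostrophic balance: in the Northern Hemisphere the Coriolis force deflects motion to the right, so the geostrophic wind blows 90° to the right of the pressure-gradient force (low pressure on the left).
Rotating 180° by 90° clockwise gives 270° — the wind blows toward the west.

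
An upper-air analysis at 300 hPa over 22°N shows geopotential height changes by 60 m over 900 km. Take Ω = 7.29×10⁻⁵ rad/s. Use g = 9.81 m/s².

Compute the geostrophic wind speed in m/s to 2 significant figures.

12 m/s

Coriolis parameter at 22°N:
f = 2Ω sin φ = 2 × 7.29×10⁻⁵ × sin 22° = 5.46×10⁻⁵ s⁻¹
Height gradient: |∂Z/∂n| = 60 m / 900000 m = 6.67×10⁻⁵
On a pressure surface, geostrophic balance gives V_g = (g/f)|∂Z/∂n|:
V_g = 9.81 × 6.67×10⁻⁵ / 5.46×10⁻⁵ = 12.0 m/s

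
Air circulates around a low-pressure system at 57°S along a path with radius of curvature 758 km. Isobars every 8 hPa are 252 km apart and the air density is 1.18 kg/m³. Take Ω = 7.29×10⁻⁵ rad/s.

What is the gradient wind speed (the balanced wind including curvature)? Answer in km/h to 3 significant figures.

66.1 km/h

Coriolis parameter at 57°S:
f = 2Ω sin φ = 2 × 7.29×10⁻⁵ × sin 57° = 1.22×10⁻⁴ s⁻¹
Pressure gradient: |∂P/∂n| = 800 Pa / 252000 m = 3.17×10⁻³ Pa/m
Geostrophic speed: V_g = |∂P/∂n|/(fρ) = 3.17×10⁻³/(1.22×10⁻⁴ × 1.18) = 22.0 m/s
Around a low, centrifugal force acts outward with Coriolis, so pressure-gradient force balances both:
(1/ρ)|∂P/∂n| = fV + V²/R  →  V² + fR·V − fR·V_g = 0
With fR = 1.22×10⁻⁴ × 758×10³ m = 92.7 m/s:
V = [−fR + √((fR)² + 4 fR V_g)]/2 = [−92.7 + √(92.7² + 4×92.7×22)]/2 = 18.4 m/s
Subgeostrophic (V < V_g = 22 m/s), as expected around a low.
Converting: 18.4 m/s × 3.6 = 66.1 km/h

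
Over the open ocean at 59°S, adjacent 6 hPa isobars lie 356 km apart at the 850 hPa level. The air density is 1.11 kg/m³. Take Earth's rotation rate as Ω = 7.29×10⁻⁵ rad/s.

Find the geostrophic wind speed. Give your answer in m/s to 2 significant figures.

12 m/s

Coriolis parameter at 59°S:
f = 2Ω sin φ = 2 × 7.29×10⁻⁵ × sin 59° = 1.25×10⁻⁴ s⁻¹
Pressure gradient: |∂P/∂n| = 600 Pa / 356000 m = 1.69×10⁻³ Pa/m
Geostrophic balance (pressure-gradient force = Coriolis force):
V_g = (1/(fρ)) |∂P/∂n| = 1.69×10⁻³ / (1.25×10⁻⁴ × 1.11) = 12.1 m/s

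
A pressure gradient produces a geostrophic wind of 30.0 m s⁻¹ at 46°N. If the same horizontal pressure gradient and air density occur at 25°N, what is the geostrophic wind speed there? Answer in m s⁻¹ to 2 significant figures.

51 m s⁻¹

With the same pressure gradient and density, V_g ∝ 1/f ∝ 1/sin φ.
V₂ = V₁ · sin φ₁ / sin φ₂ = 30.0 × sin 46° / sin 25°
V₂ = 30.0 × 0.7193/0.4226 = 51 m s⁻¹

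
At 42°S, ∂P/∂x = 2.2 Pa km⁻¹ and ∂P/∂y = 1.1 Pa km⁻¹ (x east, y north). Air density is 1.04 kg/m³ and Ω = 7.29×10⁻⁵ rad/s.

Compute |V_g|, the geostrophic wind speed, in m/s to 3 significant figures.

Coriolis parameter at 42°S:
f = 2Ω sin φ = 2 × 7.29×10⁻⁵ × sin 42° = 9.76×10⁻⁵ s⁻¹
In the Southern Hemisphere f is negative: f = −9.76×10⁻⁵ s⁻¹.
Component geostrophic relations (x east, y north):
u_g = −(1/(fρ)) ∂P/∂y,  v_g = (1/(fρ)) ∂P/∂x
u_g = −(1.1×10⁻³)/(−9.76×10⁻⁵ × 1.04) = 10.8 m/s;  v_g = (2.2×10⁻³)/(−9.76×10⁻⁵ × 1.04) = −21.7 m/s
|V_g| = √(u_g² + v_g²) = 24.2 m/s

24.2 m/s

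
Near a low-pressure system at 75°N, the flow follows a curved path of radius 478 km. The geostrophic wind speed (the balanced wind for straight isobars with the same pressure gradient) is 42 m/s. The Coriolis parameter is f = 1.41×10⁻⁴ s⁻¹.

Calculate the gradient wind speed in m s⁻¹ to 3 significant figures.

29.3 m s⁻¹

Around a low, centrifugal force acts outward with Coriolis, so pressure-gradient force balances both:
(1/ρ)|∂P/∂n| = fV + V²/R  →  V² + fR·V − fR·V_g = 0
With fR = 1.41×10⁻⁴ × 478×10³ m = 67.4 m/s:
V = [−fR + √((fR)² + 4 fR V_g)]/2 = [−67.4 + √(67.4² + 4×67.4×42)]/2 = 29.3 m/s
Subgeostrophic (V < V_g = 42 m/s), as expected around a low.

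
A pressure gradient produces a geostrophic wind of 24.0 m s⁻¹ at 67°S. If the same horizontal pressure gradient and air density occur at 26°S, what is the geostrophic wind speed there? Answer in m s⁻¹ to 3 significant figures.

50.4 m s⁻¹

With the same pressure gradient and density, V_g ∝ 1/f ∝ 1/sin φ.
V₂ = V₁ · sin φ₁ / sin φ₂ = 24.0 × sin 67° / sin 26°
V₂ = 24.0 × 0.9205/0.4384 = 50.4 m s⁻¹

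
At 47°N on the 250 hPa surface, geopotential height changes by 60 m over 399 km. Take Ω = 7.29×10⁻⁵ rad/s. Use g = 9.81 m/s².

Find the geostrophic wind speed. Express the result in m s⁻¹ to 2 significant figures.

14 m s⁻¹

Coriolis parameter at 47°N:
f = 2Ω sin φ = 2 × 7.29×10⁻⁵ × sin 47° = 1.07×10⁻⁴ s⁻¹
Height gradient: |∂Z/∂n| = 60 m / 399000 m = 1.50×10⁻⁴
On a pressure surface, geostrophic balance gives V_g = (g/f)|∂Z/∂n|:
V_g = 9.81 × 1.50×10⁻⁴ / 1.07×10⁻⁴ = 13.8 m/s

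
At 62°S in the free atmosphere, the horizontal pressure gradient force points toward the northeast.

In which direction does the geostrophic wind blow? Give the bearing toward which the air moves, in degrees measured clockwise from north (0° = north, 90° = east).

The pressure-gradient force points toward the northeast (bearing 045°).
Geostrophic balance: in the Southern Hemisphere the Coriolis force deflects motion to the left, so the geostrophic wind blows 90° to the left of the pressure-gradient force (low pressure on the right).
Rotating 045° by 90° counterclockwise gives 315° — the wind blows toward the northwest.

315°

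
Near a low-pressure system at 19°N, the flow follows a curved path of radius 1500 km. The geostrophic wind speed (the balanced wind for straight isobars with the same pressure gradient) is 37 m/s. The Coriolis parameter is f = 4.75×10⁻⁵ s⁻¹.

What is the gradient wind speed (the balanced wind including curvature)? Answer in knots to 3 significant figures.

52.2 knots

Around a low, centrifugal force acts outward with Coriolis, so pressure-gradient force balances both:
(1/ρ)|∂P/∂n| = fV + V²/R  →  V² + fR·V − fR·V_g = 0
With fR = 4.75×10⁻⁵ × 1500×10³ m = 71.2 m/s:
V = [−fR + √((fR)² + 4 fR V_g)]/2 = [−71.2 + √(71.2² + 4×71.2×37)]/2 = 26.9 m/s
Subgeostrophic (V < V_g = 37 m/s), as expected around a low.
Converting: 26.9 m/s × 1.944 = 52.2 knots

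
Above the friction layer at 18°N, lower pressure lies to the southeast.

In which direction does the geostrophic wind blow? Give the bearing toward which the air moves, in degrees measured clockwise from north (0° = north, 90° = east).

225°

The pressure-gradient force points toward the southeast (bearing 135°).
Geostrophic balance: in the Northern Hemisphere the Coriolis force deflects motion to the right, so the geostrophic wind blows 90° to the right of the pressure-gradient force (low pressure on the left).
Rotating 135° by 90° clockwise gives 225° — the wind blows toward the southwest.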